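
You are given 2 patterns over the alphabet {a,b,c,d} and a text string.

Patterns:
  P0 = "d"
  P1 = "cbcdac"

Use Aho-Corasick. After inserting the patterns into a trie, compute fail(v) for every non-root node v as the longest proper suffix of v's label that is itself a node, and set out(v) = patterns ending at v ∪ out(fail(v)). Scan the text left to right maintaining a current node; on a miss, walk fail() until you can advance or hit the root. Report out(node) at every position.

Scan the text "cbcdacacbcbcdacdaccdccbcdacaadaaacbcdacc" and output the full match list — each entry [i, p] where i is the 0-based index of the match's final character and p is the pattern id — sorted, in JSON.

Build automaton:
Trie (insert patterns):
  0='ε' goto c→2 d→1
  1='d' goto ·  ←P0
  2='c' goto b→3
  3='cb' goto c→4
  4='cbc' goto d→5
  5='cbcd' goto a→6
  6='cbcda' goto c→7
  7='cbcdac' goto ·  ←P1

Failure links (BFS by depth):
  n1('d'): parent n0 fail=0; on 'd' 0 → fail=0;  out {0}∪∅={0}
  n2('c'): parent n0 fail=0; on 'c' 0 → fail=0;  out ∅∪∅=∅
  n3('cb'): parent n2 fail=0; on 'b' 0 → fail=0;  out ∅∪∅=∅
  n4('cbc'): parent n3 fail=0; on 'c' 0 → fail=2;  out ∅∪∅=∅
  n5('cbcd'): parent n4 fail=2; on 'd' 2→0 → fail=1;  out ∅∪{0}={0}
  n6('cbcda'): parent n5 fail=1; on 'a' 1→0 → fail=0;  out ∅∪∅=∅
  n7('cbcdac'): parent n6 fail=0; on 'c' 0 → fail=2;  out {1}∪∅={1}

Scan:
i=0 'c': node 0→2
i=1 'b': node 2→3
i=2 'c': node 3→4
i=3 'd': node 4→5  → match P0@[3:3]
i=4 'a': node 5→6
i=5 'c': node 6→7  → match P1@[0:5]
i=6 'a': node 7→0 ·f
i=7 'c': node 0→2
i=8 'b': node 2→3
i=9 'c': node 3→4
i=10 'b': node 4→3 ·f
i=11 'c': node 3→4
i=12 'd': node 4→5  → match P0@[12:12]
i=13 'a': node 5→6
i=14 'c': node 6→7  → match P1@[9:14]
i=15 'd': node 7→1 ·f  → match P0@[15:15]
i=16 'a': node 1→0 ·f
i=17 'c': node 0→2
i=18 'c': node 2→2 ·f
i=19 'd': node 2→1 ·f  → match P0@[19:19]
i=20 'c': node 1→2 ·f
i=21 'c': node 2→2 ·f
i=22 'b': node 2→3
i=23 'c': node 3→4
i=24 'd': node 4→5  → match P0@[24:24]
i=25 'a': node 5→6
i=26 'c': node 6→7  → match P1@[21:26]
i=27 'a': node 7→0 ·f
i=28 'a': node 0→0
i=29 'd': node 0→1  → match P0@[29:29]
i=30 'a': node 1→0 ·f
i=31 'a': node 0→0
i=32 'a': node 0→0
i=33 'c': node 0→2
i=34 'b': node 2→3
i=35 'c': node 3→4
i=36 'd': node 4→5  → match P0@[36:36]
i=37 'a': node 5→6
i=38 'c': node 6→7  → match P1@[33:38]
i=39 'c': node 7→2 ·f

All matches (sorted): [[3,0],[5,1],[12,0],[14,1],[15,0],[19,0],[24,0],[26,1],[29,0],[36,0],[38,1]]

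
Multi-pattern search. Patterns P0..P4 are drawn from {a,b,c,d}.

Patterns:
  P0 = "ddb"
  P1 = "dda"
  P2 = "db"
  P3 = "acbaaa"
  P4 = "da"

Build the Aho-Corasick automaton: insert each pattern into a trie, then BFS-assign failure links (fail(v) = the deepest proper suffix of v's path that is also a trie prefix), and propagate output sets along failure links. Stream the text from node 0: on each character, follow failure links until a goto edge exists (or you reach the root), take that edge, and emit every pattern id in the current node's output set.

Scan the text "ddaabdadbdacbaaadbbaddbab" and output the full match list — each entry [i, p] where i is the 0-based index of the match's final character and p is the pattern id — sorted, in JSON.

Construct AC machine:
Trie (insert patterns):
  0='ε' goto a→6 d→1
  1='d' goto a→12 b→5 d→2
  2='dd' goto a→4 b→3
  3='ddb' goto ·  ←P0
  4='dda' goto ·  ←P1
  5='db' goto ·  ←P2
  6='a' goto c→7
  7='ac' goto b→8
  8='acb' goto a→9
  9='acba' goto a→10
  10='acbaa' goto a→11
  11='acbaaa' goto ·  ←P3
  12='da' goto ·  ←P4

BFS fail/out derivation:
  fail(1) 'd': from fail(0)=0 chase 'd': 0 ⇒ 0;  out=∅∪out(0)=∅
  fail(6) 'a': from fail(0)=0 chase 'a': 0 ⇒ 0;  out=∅∪out(0)=∅
  fail(2) 'dd': from fail(1)=0 chase 'd': 0 ⇒ 1;  out=∅∪out(1)=∅
  fail(5) 'db': from fail(1)=0 chase 'b': 0 ⇒ 0;  out={2}∪out(0)={2}
  fail(7) 'ac': from fail(6)=0 chase 'c': 0 ⇒ 0;  out=∅∪out(0)=∅
  fail(12) 'da': from fail(1)=0 chase 'a': 0 ⇒ 6;  out={4}∪out(6)={4}
  fail(3) 'ddb': from fail(2)=1 chase 'b': 1 ⇒ 5;  out={0}∪out(5)={0,2}
  fail(4) 'dda': from fail(2)=1 chase 'a': 1 ⇒ 12;  out={1}∪out(12)={1,4}
  fail(8) 'acb': from fail(7)=0 chase 'b': 0 ⇒ 0;  out=∅∪out(0)=∅
  fail(9) 'acba': from fail(8)=0 chase 'a': 0 ⇒ 6;  out=∅∪out(6)=∅
  fail(10) 'acbaa': from fail(9)=6 chase 'a': 6→0 ⇒ 6;  out=∅∪out(6)=∅
  fail(11) 'acbaaa': from fail(10)=6 chase 'a': 6→0 ⇒ 6;  out={3}∪out(6)={3}

Run:
i=0 'd': node 0→1
i=1 'd': node 1→2
i=2 'a': node 2→4  emit P1@[0:2],P4@[1:2]
i=3 'a': node 4→6 (via fail)
i=4 'b': node 6→0 (via fail)
i=5 'd': node 0→1
i=6 'a': node 1→12  emit P4@[5:6]
i=7 'd': node 12→1 (via fail)
i=8 'b': node 1→5  emit P2@[7:8]
i=9 'd': node 5→1 (via fail)
i=10 'a': node 1→12  emit P4@[9:10]
i=11 'c': node 12→7 (via fail)
i=12 'b': node 7→8
i=13 'a': node 8→9
i=14 'a': node 9→10
i=15 'a': node 10→11  emit P3@[10:15]
i=16 'd': node 11→1 (via fail)
i=17 'b': node 1→5  emit P2@[16:17]
i=18 'b': node 5→0 (via fail)
i=19 'a': node 0→6
i=20 'd': node 6→1 (via fail)
i=21 'd': node 1→2
i=22 'b': node 2→3  emit P0@[20:22],P2@[21:22]
i=23 'a': node 3→6 (via fail)
i=24 'b': node 6→0 (via fail)

Matches: [[2,1],[2,4],[6,4],[8,2],[10,4],[15,3],[17,2],[22,0],[22,2]]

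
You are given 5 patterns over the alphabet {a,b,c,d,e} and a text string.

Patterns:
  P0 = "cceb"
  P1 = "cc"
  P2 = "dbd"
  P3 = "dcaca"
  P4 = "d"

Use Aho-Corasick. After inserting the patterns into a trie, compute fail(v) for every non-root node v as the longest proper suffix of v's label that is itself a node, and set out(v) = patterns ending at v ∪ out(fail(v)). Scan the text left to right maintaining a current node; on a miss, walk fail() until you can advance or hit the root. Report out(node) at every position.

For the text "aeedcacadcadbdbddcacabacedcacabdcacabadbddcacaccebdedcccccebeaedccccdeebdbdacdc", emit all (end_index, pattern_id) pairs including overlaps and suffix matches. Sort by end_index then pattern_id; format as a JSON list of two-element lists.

Build automaton:
Trie (insert patterns):
  n0 'ε': c→1 d→5
  n1 'c': c→2
  n2 'cc': e→3  ←P1
  n3 'cce': b→4
  n4 'cceb': ·  ←P0
  n5 'd': b→6 c→8  ←P4
  n6 'db': d→7
  n7 'dbd': ·  ←P2
  n8 'dc': a→9
  n9 'dca': c→10
  n10 'dcac': a→11
  n11 'dcaca': ·  ←P3

Failure links (BFS by depth):
  fail(1) 'c': from fail(0)=0 chase 'c': 0 ⇒ 0;  out=∅∪out(0)=∅
  fail(5) 'd': from fail(0)=0 chase 'd': 0 ⇒ 0;  out={4}∪out(0)={4}
  fail(2) 'cc': from fail(1)=0 chase 'c': 0 ⇒ 1;  out={1}∪out(1)={1}
  fail(6) 'db': from fail(5)=0 chase 'b': 0 ⇒ 0;  out=∅∪out(0)=∅
  fail(8) 'dc': from fail(5)=0 chase 'c': 0 ⇒ 1;  out=∅∪out(1)=∅
  fail(3) 'cce': from fail(2)=1 chase 'e': 1→0 ⇒ 0;  out=∅∪out(0)=∅
  fail(7) 'dbd': from fail(6)=0 chase 'd': 0 ⇒ 5;  out={2}∪out(5)={2,4}
  fail(9) 'dca': from fail(8)=1 chase 'a': 1→0 ⇒ 0;  out=∅∪out(0)=∅
  fail(4) 'cceb': from fail(3)=0 chase 'b': 0 ⇒ 0;  out={0}∪out(0)={0}
  fail(10) 'dcac': from fail(9)=0 chase 'c': 0 ⇒ 1;  out=∅∪out(1)=∅
  fail(11) 'dcaca': from fail(10)=1 chase 'a': 1→0 ⇒ 0;  out={3}∪out(0)={3}

Text stream:
i=0 'a': node 0→0
i=1 'e': node 0→0
i=2 'e': node 0→0
i=3 'd': node 0→5  ** P4@[3:3]
i=4 'c': node 5→8
i=5 'a': node 8→9
i=6 'c': node 9→10
i=7 'a': node 10→11  ** P3@[3:7]
i=8 'd': node 11→5 (via fail)  ** P4@[8:8]
i=9 'c': node 5→8
i=10 'a': node 8→9
i=11 'd': node 9→5 (via fail)  ** P4@[11:11]
i=12 'b': node 5→6
i=13 'd': node 6→7  ** P2@[11:13],P4@[13:13]
i=14 'b': node 7→6 (via fail)
i=15 'd': node 6→7  ** P2@[13:15],P4@[15:15]
i=16 'd': node 7→5 (via fail)  ** P4@[16:16]
i=17 'c': node 5→8
i=18 'a': node 8→9
i=19 'c': node 9→10
i=20 'a': node 10→11  ** P3@[16:20]
i=21 'b': node 11→0 (via fail)
i=22 'a': node 0→0
i=23 'c': node 0→1
i=24 'e': node 1→0 (via fail)
i=25 'd': node 0→5  ** P4@[25:25]
i=26 'c': node 5→8
i=27 'a': node 8→9
i=28 'c': node 9→10
i=29 'a': node 10→11  ** P3@[25:29]
i=30 'b': node 11→0 (via fail)
i=31 'd': node 0→5  ** P4@[31:31]
i=32 'c': node 5→8
i=33 'a': node 8→9
i=34 'c': node 9→10
i=35 'a': node 10→11  ** P3@[31:35]
i=36 'b': node 11→0 (via fail)
i=37 'a': node 0→0
i=38 'd': node 0→5  ** P4@[38:38]
i=39 'b': node 5→6
i=40 'd': node 6→7  ** P2@[38:40],P4@[40:40]
i=41 'd': node 7→5 (via fail)  ** P4@[41:41]
i=42 'c': node 5→8
i=43 'a': node 8→9
i=44 'c': node 9→10
i=45 'a': node 10→11  ** P3@[41:45]
i=46 'c': node 11→1 (via fail)
i=47 'c': node 1→2  ** P1@[46:47]
i=48 'e': node 2→3
i=49 'b': node 3→4  ** P0@[46:49]
i=50 'd': node 4→5 (via fail)  ** P4@[50:50]
i=51 'e': node 5→0 (via fail)
i=52 'd': node 0→5  ** P4@[52:52]
i=53 'c': node 5→8
i=54 'c': node 8→2 (via fail)  ** P1@[53:54]
i=55 'c': node 2→2 (via fail)  ** P1@[54:55]
i=56 'c': node 2→2 (via fail)  ** P1@[55:56]
i=57 'c': node 2→2 (via fail)  ** P1@[56:57]
i=58 'e': node 2→3
i=59 'b': node 3→4  ** P0@[56:59]
i=60 'e': node 4→0 (via fail)
i=61 'a': node 0→0
i=62 'e': node 0→0
i=63 'd': node 0→5  ** P4@[63:63]
i=64 'c': node 5→8
i=65 'c': node 8→2 (via fail)  ** P1@[64:65]
i=66 'c': node 2→2 (via fail)  ** P1@[65:66]
i=67 'c': node 2→2 (via fail)  ** P1@[66:67]
i=68 'd': node 2→5 (via fail)  ** P4@[68:68]
i=69 'e': node 5→0 (via fail)
i=70 'e': node 0→0
i=71 'b': node 0→0
i=72 'd': node 0→5  ** P4@[72:72]
i=73 'b': node 5→6
i=74 'd': node 6→7  ** P2@[72:74],P4@[74:74]
i=75 'a': node 7→0 (via fail)
i=76 'c': node 0→1
i=77 'd': node 1→5 (via fail)  ** P4@[77:77]
i=78 'c': node 5→8

Matches: [[3,4],[7,3],[8,4],[11,4],[13,2],[13,4],[15,2],[15,4],[16,4],[20,3],[25,4],[29,3],[31,4],[35,3],[38,4],[40,2],[40,4],[41,4],[45,3],[47,1],[49,0],[50,4],[52,4],[54,1],[55,1],[56,1],[57,1],[59,0],[63,4],[65,1],[66,1],[67,1],[68,4],[72,4],[74,2],[74,4],[77,4]]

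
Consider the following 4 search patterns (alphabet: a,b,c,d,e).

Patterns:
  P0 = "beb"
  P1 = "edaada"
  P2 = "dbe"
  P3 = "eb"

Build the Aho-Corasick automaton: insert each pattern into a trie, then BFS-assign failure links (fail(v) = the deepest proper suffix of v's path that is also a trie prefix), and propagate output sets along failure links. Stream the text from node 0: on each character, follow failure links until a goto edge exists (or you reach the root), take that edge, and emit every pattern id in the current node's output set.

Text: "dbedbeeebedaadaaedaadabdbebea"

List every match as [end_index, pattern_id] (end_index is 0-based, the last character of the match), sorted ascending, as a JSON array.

Construct AC machine:
Trie (insert patterns):
  n0 'ε': b→1 d→10 e→4
  n1 'b': e→2
  n2 'be': b→3
  n3 'beb': ·  [P0 ends]
  n4 'e': b→13 d→5
  n5 'ed': a→6
  n6 'eda': a→7
  n7 'edaa': d→8
  n8 'edaad': a→9
  n9 'edaada': ·  [P1 ends]
  n10 'd': b→11
  n11 'db': e→12
  n12 'dbe': ·  [P2 ends]
  n13 'eb': ·  [P3 ends]

BFS fail/out derivation:
  n1('b'): parent n0 fail=0; on 'b' 0 → fail=0;  out ∅∪∅=∅
  n4('e'): parent n0 fail=0; on 'e' 0 → fail=0;  out ∅∪∅=∅
  n10('d'): parent n0 fail=0; on 'd' 0 → fail=0;  out ∅∪∅=∅
  n2('be'): parent n1 fail=0; on 'e' 0 → fail=4;  out ∅∪∅=∅
  n5('ed'): parent n4 fail=0; on 'd' 0 → fail=10;  out ∅∪∅=∅
  n11('db'): parent n10 fail=0; on 'b' 0 → fail=1;  out ∅∪∅=∅
  n13('eb'): parent n4 fail=0; on 'b' 0 → fail=1;  out {3}∪∅={3}
  n3('beb'): parent n2 fail=4; on 'b' 4 → fail=13;  out {0}∪{3}={0,3}
  n6('eda'): parent n5 fail=10; on 'a' 10→0 → fail=0;  out ∅∪∅=∅
  n12('dbe'): parent n11 fail=1; on 'e' 1 → fail=2;  out {2}∪∅={2}
  n7('edaa'): parent n6 fail=0; on 'a' 0 → fail=0;  out ∅∪∅=∅
  n8('edaad'): parent n7 fail=0; on 'd' 0 → fail=10;  out ∅∪∅=∅
  n9('edaada'): parent n8 fail=10; on 'a' 10→0 → fail=0;  out {1}∪∅={1}

Run:
i=0 'd': node 0→10
i=1 'b': node 10→11
i=2 'e': node 11→12  emit P2@[0:2]
i=3 'd': node 12→5 (fail-walked)
i=4 'b': node 5→11 (fail-walked)
i=5 'e': node 11→12  emit P2@[3:5]
i=6 'e': node 12→4 (fail-walked)
i=7 'e': node 4→4 (fail-walked)
i=8 'b': node 4→13  emit P3@[7:8]
i=9 'e': node 13→2 (fail-walked)
i=10 'd': node 2→5 (fail-walked)
i=11 'a': node 5→6
i=12 'a': node 6→7
i=13 'd': node 7→8
i=14 'a': node 8→9  emit P1@[9:14]
i=15 'a': node 9→0 (fail-walked)
i=16 'e': node 0→4
i=17 'd': node 4→5
i=18 'a': node 5→6
i=19 'a': node 6→7
i=20 'd': node 7→8
i=21 'a': node 8→9  emit P1@[16:21]
i=22 'b': node 9→1 (fail-walked)
i=23 'd': node 1→10 (fail-walked)
i=24 'b': node 10→11
i=25 'e': node 11→12  emit P2@[23:25]
i=26 'b': node 12→3 (fail-walked)  emit P0@[24:26],P3@[25:26]
i=27 'e': node 3→2 (fail-walked)
i=28 'a': node 2→0 (fail-walked)

Matches: [[2,2],[5,2],[8,3],[14,1],[21,1],[25,2],[26,0],[26,3]]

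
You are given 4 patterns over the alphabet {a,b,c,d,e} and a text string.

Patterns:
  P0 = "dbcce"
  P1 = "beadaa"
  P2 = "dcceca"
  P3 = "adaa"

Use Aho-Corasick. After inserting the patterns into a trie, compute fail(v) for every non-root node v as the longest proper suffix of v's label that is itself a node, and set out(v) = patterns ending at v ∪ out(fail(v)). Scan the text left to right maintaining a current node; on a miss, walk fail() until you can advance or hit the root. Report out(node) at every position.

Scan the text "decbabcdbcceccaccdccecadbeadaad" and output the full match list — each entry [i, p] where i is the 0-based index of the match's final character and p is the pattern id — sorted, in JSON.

Construct AC machine:
Trie nodes:
  n0 'ε': a→17 b→6 d→1
  n1 'd': b→2 c→12
  n2 'db': c→3
  n3 'dbc': c→4
  n4 'dbcc': e→5
  n5 'dbcce': ·  ←P0
  n6 'b': e→7
  n7 'be': a→8
  n8 'bea': d→9
  n9 'bead': a→10
  n10 'beada': a→11
  n11 'beadaa': ·  ←P1
  n12 'dc': c→13
  n13 'dcc': e→14
  n14 'dcce': c→15
  n15 'dccec': a→16
  n16 'dcceca': ·  ←P2
  n17 'a': d→18
  n18 'ad': a→19
  n19 'ada': a→20
  n20 'adaa': ·  ←P3

Failure links (BFS by depth):
  n1('d'): parent n0 fail=0; on 'd' 0 → fail=0;  out ∅∪∅=∅
  n6('b'): parent n0 fail=0; on 'b' 0 → fail=0;  out ∅∪∅=∅
  n17('a'): parent n0 fail=0; on 'a' 0 → fail=0;  out ∅∪∅=∅
  n2('db'): parent n1 fail=0; on 'b' 0 → fail=6;  out ∅∪∅=∅
  n7('be'): parent n6 fail=0; on 'e' 0 → fail=0;  out ∅∪∅=∅
  n12('dc'): parent n1 fail=0; on 'c' 0 → fail=0;  out ∅∪∅=∅
  n18('ad'): parent n17 fail=0; on 'd' 0 → fail=1;  out ∅∪∅=∅
  n3('dbc'): parent n2 fail=6; on 'c' 6→0 → fail=0;  out ∅∪∅=∅
  n8('bea'): parent n7 fail=0; on 'a' 0 → fail=17;  out ∅∪∅=∅
  n13('dcc'): parent n12 fail=0; on 'c' 0 → fail=0;  out ∅∪∅=∅
  n19('ada'): parent n18 fail=1; on 'a' 1→0 → fail=17;  out ∅∪∅=∅
  n4('dbcc'): parent n3 fail=0; on 'c' 0 → fail=0;  out ∅∪∅=∅
  n9('bead'): parent n8 fail=17; on 'd' 17 → fail=18;  out ∅∪∅=∅
  n14('dcce'): parent n13 fail=0; on 'e' 0 → fail=0;  out ∅∪∅=∅
  n20('adaa'): parent n19 fail=17; on 'a' 17→0 → fail=17;  out {3}∪∅={3}
  n5('dbcce'): parent n4 fail=0; on 'e' 0 → fail=0;  out {0}∪∅={0}
  n10('beada'): parent n9 fail=18; on 'a' 18 → fail=19;  out ∅∪∅=∅
  n15('dccec'): parent n14 fail=0; on 'c' 0 → fail=0;  out ∅∪∅=∅
  n11('beadaa'): parent n10 fail=19; on 'a' 19 → fail=20;  out {1}∪{3}={1,3}
  n16('dcceca'): parent n15 fail=0; on 'a' 0 → fail=17;  out {2}∪∅={2}

Run:
i=0 'd': node 0→1
i=1 'e': node 1→0 ·f
i=2 'c': node 0→0
i=3 'b': node 0→6
i=4 'a': node 6→17 ·f
i=5 'b': node 17→6 ·f
i=6 'c': node 6→0 ·f
i=7 'd': node 0→1
i=8 'b': node 1→2
i=9 'c': node 2→3
i=10 'c': node 3→4
i=11 'e': node 4→5  → match P0@[7:11]
i=12 'c': node 5→0 ·f
i=13 'c': node 0→0
i=14 'a': node 0→17
i=15 'c': node 17→0 ·f
i=16 'c': node 0→0
i=17 'd': node 0→1
i=18 'c': node 1→12
i=19 'c': node 12→13
i=20 'e': node 13→14
i=21 'c': node 14→15
i=22 'a': node 15→16  → match P2@[17:22]
i=23 'd': node 16→18 ·f
i=24 'b': node 18→2 ·f
i=25 'e': node 2→7 ·f
i=26 'a': node 7→8
i=27 'd': node 8→9
i=28 'a': node 9→10
i=29 'a': node 10→11  → match P1@[24:29],P3@[26:29]
i=30 'd': node 11→18 ·f

Matches: [[11,0],[22,2],[29,1],[29,3]]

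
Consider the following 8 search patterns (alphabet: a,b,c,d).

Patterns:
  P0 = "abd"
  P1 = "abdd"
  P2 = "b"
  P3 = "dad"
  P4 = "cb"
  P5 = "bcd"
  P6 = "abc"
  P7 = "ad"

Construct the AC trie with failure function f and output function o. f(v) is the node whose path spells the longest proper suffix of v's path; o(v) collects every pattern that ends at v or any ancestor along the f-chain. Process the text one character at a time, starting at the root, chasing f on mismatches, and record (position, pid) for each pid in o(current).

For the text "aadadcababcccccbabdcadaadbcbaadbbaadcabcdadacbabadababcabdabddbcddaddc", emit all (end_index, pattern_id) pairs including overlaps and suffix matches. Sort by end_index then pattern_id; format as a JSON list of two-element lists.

Construct AC machine:
Trie (insert patterns):
  n0 'ε': a→1 b→5 c→9 d→6
  n1 'a': b→2 d→14
  n2 'ab': c→13 d→3
  n3 'abd': d→4  [P0 ends]
  n4 'abdd': ·  [P1 ends]
  n5 'b': c→11  [P2 ends]
  n6 'd': a→7
  n7 'da': d→8
  n8 'dad': ·  [P3 ends]
  n9 'c': b→10
  n10 'cb': ·  [P4 ends]
  n11 'bc': d→12
  n12 'bcd': ·  [P5 ends]
  n13 'abc': ·  [P6 ends]
  n14 'ad': ·  [P7 ends]

BFS fail/out derivation:
  n1('a'): parent n0 fail=0; on 'a' 0 → fail=0;  out ∅∪∅=∅
  n5('b'): parent n0 fail=0; on 'b' 0 → fail=0;  out {2}∪∅={2}
  n6('d'): parent n0 fail=0; on 'd' 0 → fail=0;  out ∅∪∅=∅
  n9('c'): parent n0 fail=0; on 'c' 0 → fail=0;  out ∅∪∅=∅
  n2('ab'): parent n1 fail=0; on 'b' 0 → fail=5;  out ∅∪{2}={2}
  n7('da'): parent n6 fail=0; on 'a' 0 → fail=1;  out ∅∪∅=∅
  n10('cb'): parent n9 fail=0; on 'b' 0 → fail=5;  out {4}∪{2}={2,4}
  n11('bc'): parent n5 fail=0; on 'c' 0 → fail=9;  out ∅∪∅=∅
  n14('ad'): parent n1 fail=0; on 'd' 0 → fail=6;  out {7}∪∅={7}
  n3('abd'): parent n2 fail=5; on 'd' 5→0 → fail=6;  out {0}∪∅={0}
  n8('dad'): parent n7 fail=1; on 'd' 1 → fail=14;  out {3}∪{7}={3,7}
  n12('bcd'): parent n11 fail=9; on 'd' 9→0 → fail=6;  out {5}∪∅={5}
  n13('abc'): parent n2 fail=5; on 'c' 5 → fail=11;  out {6}∪∅={6}
  n4('abdd'): parent n3 fail=6; on 'd' 6→0 → fail=6;  out {1}∪∅={1}

Text stream:
i=0 'a': node 0→1
i=1 'a': node 1→1 (via fail)
i=2 'd': node 1→14  emit P7@[1:2]
i=3 'a': node 14→7 (via fail)
i=4 'd': node 7→8  emit P3@[2:4],P7@[3:4]
i=5 'c': node 8→9 (via fail)
i=6 'a': node 9→1 (via fail)
i=7 'b': node 1→2  emit P2@[7:7]
i=8 'a': node 2→1 (via fail)
i=9 'b': node 1→2  emit P2@[9:9]
i=10 'c': node 2→13  emit P6@[8:10]
i=11 'c': node 13→9 (via fail)
i=12 'c': node 9→9 (via fail)
i=13 'c': node 9→9 (via fail)
i=14 'c': node 9→9 (via fail)
i=15 'b': node 9→10  emit P2@[15:15],P4@[14:15]
i=16 'a': node 10→1 (via fail)
i=17 'b': node 1→2  emit P2@[17:17]
i=18 'd': node 2→3  emit P0@[16:18]
i=19 'c': node 3→9 (via fail)
i=20 'a': node 9→1 (via fail)
i=21 'd': node 1→14  emit P7@[20:21]
i=22 'a': node 14→7 (via fail)
i=23 'a': node 7→1 (via fail)
i=24 'd': node 1→14  emit P7@[23:24]
i=25 'b': node 14→5 (via fail)  emit P2@[25:25]
i=26 'c': node 5→11
i=27 'b': node 11→10 (via fail)  emit P2@[27:27],P4@[26:27]
i=28 'a': node 10→1 (via fail)
i=29 'a': node 1→1 (via fail)
i=30 'd': node 1→14  emit P7@[29:30]
i=31 'b': node 14→5 (via fail)  emit P2@[31:31]
i=32 'b': node 5→5 (via fail)  emit P2@[32:32]
i=33 'a': node 5→1 (via fail)
i=34 'a': node 1→1 (via fail)
i=35 'd': node 1→14  emit P7@[34:35]
i=36 'c': node 14→9 (via fail)
i=37 'a': node 9→1 (via fail)
i=38 'b': node 1→2  emit P2@[38:38]
i=39 'c': node 2→13  emit P6@[37:39]
i=40 'd': node 13→12 (via fail)  emit P5@[38:40]
i=41 'a': node 12→7 (via fail)
i=42 'd': node 7→8  emit P3@[40:42],P7@[41:42]
i=43 'a': node 8→7 (via fail)
i=44 'c': node 7→9 (via fail)
i=45 'b': node 9→10  emit P2@[45:45],P4@[44:45]
i=46 'a': node 10→1 (via fail)
i=47 'b': node 1→2  emit P2@[47:47]
i=48 'a': node 2→1 (via fail)
i=49 'd': node 1→14  emit P7@[48:49]
i=50 'a': node 14→7 (via fail)
i=51 'b': node 7→2 (via fail)  emit P2@[51:51]
i=52 'a': node 2→1 (via fail)
i=53 'b': node 1→2  emit P2@[53:53]
i=54 'c': node 2→13  emit P6@[52:54]
i=55 'a': node 13→1 (via fail)
i=56 'b': node 1→2  emit P2@[56:56]
i=57 'd': node 2→3  emit P0@[55:57]
i=58 'a': node 3→7 (via fail)
i=59 'b': node 7→2 (via fail)  emit P2@[59:59]
i=60 'd': node 2→3  emit P0@[58:60]
i=61 'd': node 3→4  emit P1@[58:61]
i=62 'b': node 4→5 (via fail)  emit P2@[62:62]
i=63 'c': node 5→11
i=64 'd': node 11→12  emit P5@[62:64]
i=65 'd': node 12→6 (via fail)
i=66 'a': node 6→7
i=67 'd': node 7→8  emit P3@[65:67],P7@[66:67]
i=68 'd': node 8→6 (via fail)
i=69 'c': node 6→9 (via fail)

Matches: [[2,7],[4,3],[4,7],[7,2],[9,2],[10,6],[15,2],[15,4],[17,2],[18,0],[21,7],[24,7],[25,2],[27,2],[27,4],[30,7],[31,2],[32,2],[35,7],[38,2],[39,6],[40,5],[42,3],[42,7],[45,2],[45,4],[47,2],[49,7],[51,2],[53,2],[54,6],[56,2],[57,0],[59,2],[60,0],[61,1],[62,2],[64,5],[67,3],[67,7]]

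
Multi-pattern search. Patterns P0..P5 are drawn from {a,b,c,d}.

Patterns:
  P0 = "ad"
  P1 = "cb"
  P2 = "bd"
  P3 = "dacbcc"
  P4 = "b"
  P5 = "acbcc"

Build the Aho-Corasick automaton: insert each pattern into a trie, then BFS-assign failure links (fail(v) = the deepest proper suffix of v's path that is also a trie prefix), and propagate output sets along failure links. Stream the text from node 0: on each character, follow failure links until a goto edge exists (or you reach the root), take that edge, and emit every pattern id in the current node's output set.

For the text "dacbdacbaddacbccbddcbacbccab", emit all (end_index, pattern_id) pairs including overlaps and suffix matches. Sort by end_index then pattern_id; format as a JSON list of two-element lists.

Build automaton:
Trie nodes:
  0='ε' goto a→1 b→5 c→3 d→7
  1='a' goto c→13 d→2
  2='ad' goto ·  ←P0
  3='c' goto b→4
  4='cb' goto ·  ←P1
  5='b' goto d→6  ←P4
  6='bd' goto ·  ←P2
  7='d' goto a→8
  8='da' goto c→9
  9='dac' goto b→10
  10='dacb' goto c→11
  11='dacbc' goto c→12
  12='dacbcc' goto ·  ←P3
  13='ac' goto b→14
  14='acb' goto c→15
  15='acbc' goto c→16
  16='acbcc' goto ·  ←P5

Failure links (BFS by depth):
  n1('a'): parent n0 fail=0; on 'a' 0 → fail=0;  out ∅∪∅=∅
  n3('c'): parent n0 fail=0; on 'c' 0 → fail=0;  out ∅∪∅=∅
  n5('b'): parent n0 fail=0; on 'b' 0 → fail=0;  out {4}∪∅={4}
  n7('d'): parent n0 fail=0; on 'd' 0 → fail=0;  out ∅∪∅=∅
  n2('ad'): parent n1 fail=0; on 'd' 0 → fail=7;  out {0}∪∅={0}
  n4('cb'): parent n3 fail=0; on 'b' 0 → fail=5;  out {1}∪{4}={1,4}
  n6('bd'): parent n5 fail=0; on 'd' 0 → fail=7;  out {2}∪∅={2}
  n8('da'): parent n7 fail=0; on 'a' 0 → fail=1;  out ∅∪∅=∅
  n13('ac'): parent n1 fail=0; on 'c' 0 → fail=3;  out ∅∪∅=∅
  n9('dac'): parent n8 fail=1; on 'c' 1 → fail=13;  out ∅∪∅=∅
  n14('acb'): parent n13 fail=3; on 'b' 3 → fail=4;  out ∅∪{1,4}={1,4}
  n10('dacb'): parent n9 fail=13; on 'b' 13 → fail=14;  out ∅∪{1,4}={1,4}
  n15('acbc'): parent n14 fail=4; on 'c' 4→5→0 → fail=3;  out ∅∪∅=∅
  n11('dacbc'): parent n10 fail=14; on 'c' 14 → fail=15;  out ∅∪∅=∅
  n16('acbcc'): parent n15 fail=3; on 'c' 3→0 → fail=3;  out {5}∪∅={5}
  n12('dacbcc'): parent n11 fail=15; on 'c' 15 → fail=16;  out {3}∪{5}={3,5}

Text stream:
i=0 'd': node 0→7
i=1 'a': node 7→8
i=2 'c': node 8→9
i=3 'b': node 9→10  emit P1@[2:3],P4@[3:3]
i=4 'd': node 10→6 (via fail)  emit P2@[3:4]
i=5 'a': node 6→8 (via fail)
i=6 'c': node 8→9
i=7 'b': node 9→10  emit P1@[6:7],P4@[7:7]
i=8 'a': node 10→1 (via fail)
i=9 'd': node 1→2  emit P0@[8:9]
i=10 'd': node 2→7 (via fail)
i=11 'a': node 7→8
i=12 'c': node 8→9
i=13 'b': node 9→10  emit P1@[12:13],P4@[13:13]
i=14 'c': node 10→11
i=15 'c': node 11→12  emit P3@[10:15],P5@[11:15]
i=16 'b': node 12→4 (via fail)  emit P1@[15:16],P4@[16:16]
i=17 'd': node 4→6 (via fail)  emit P2@[16:17]
i=18 'd': node 6→7 (via fail)
i=19 'c': node 7→3 (via fail)
i=20 'b': node 3→4  emit P1@[19:20],P4@[20:20]
i=21 'a': node 4→1 (via fail)
i=22 'c': node 1→13
i=23 'b': node 13→14  emit P1@[22:23],P4@[23:23]
i=24 'c': node 14→15
i=25 'c': node 15→16  emit P5@[21:25]
i=26 'a': node 16→1 (via fail)
i=27 'b': node 1→5 (via fail)  emit P4@[27:27]

Matches: [[3,1],[3,4],[4,2],[7,1],[7,4],[9,0],[13,1],[13,4],[15,3],[15,5],[16,1],[16,4],[17,2],[20,1],[20,4],[23,1],[23,4],[25,5],[27,4]]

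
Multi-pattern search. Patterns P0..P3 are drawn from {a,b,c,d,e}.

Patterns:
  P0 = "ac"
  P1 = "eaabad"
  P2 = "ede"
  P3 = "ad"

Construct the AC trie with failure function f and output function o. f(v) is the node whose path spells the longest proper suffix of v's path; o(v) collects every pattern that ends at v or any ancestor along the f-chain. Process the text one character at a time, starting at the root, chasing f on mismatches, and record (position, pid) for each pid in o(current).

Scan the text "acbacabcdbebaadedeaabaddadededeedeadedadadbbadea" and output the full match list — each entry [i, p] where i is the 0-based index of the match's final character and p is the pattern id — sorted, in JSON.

Build:
Trie nodes:
  n0 'ε': a→1 e→3
  n1 'a': c→2 d→11
  n2 'ac': ·  [P0 ends]
  n3 'e': a→4 d→9
  n4 'ea': a→5
  n5 'eaa': b→6
  n6 'eaab': a→7
  n7 'eaaba': d→8
  n8 'eaabad': ·  [P1 ends]
  n9 'ed': e→10
  n10 'ede': ·  [P2 ends]
  n11 'ad': ·  [P3 ends]

Failure links (BFS by depth):
  fail(1) 'a': from fail(0)=0 chase 'a': 0 ⇒ 0;  out=∅∪out(0)=∅
  fail(3) 'e': from fail(0)=0 chase 'e': 0 ⇒ 0;  out=∅∪out(0)=∅
  fail(2) 'ac': from fail(1)=0 chase 'c': 0 ⇒ 0;  out={0}∪out(0)={0}
  fail(4) 'ea': from fail(3)=0 chase 'a': 0 ⇒ 1;  out=∅∪out(1)=∅
  fail(9) 'ed': from fail(3)=0 chase 'd': 0 ⇒ 0;  out=∅∪out(0)=∅
  fail(11) 'ad': from fail(1)=0 chase 'd': 0 ⇒ 0;  out={3}∪out(0)={3}
  fail(5) 'eaa': from fail(4)=1 chase 'a': 1→0 ⇒ 1;  out=∅∪out(1)=∅
  fail(10) 'ede': from fail(9)=0 chase 'e': 0 ⇒ 3;  out={2}∪out(3)={2}
  fail(6) 'eaab': from fail(5)=1 chase 'b': 1→0 ⇒ 0;  out=∅∪out(0)=∅
  fail(7) 'eaaba': from fail(6)=0 chase 'a': 0 ⇒ 1;  out=∅∪out(1)=∅
  fail(8) 'eaabad': from fail(7)=1 chase 'd': 1 ⇒ 11;  out={1}∪out(11)={1,3}

Scan:
pos 0 'a': at 1
pos 1 'c': at 2  emit P0@[0:1]
pos 2 'b': at 0 (fail-walked)
pos 3 'a': at 1
pos 4 'c': at 2  emit P0@[3:4]
pos 5 'a': at 1 (fail-walked)
pos 6 'b': at 0 (fail-walked)
pos 7 'c': at 0
pos 8 'd': at 0
pos 9 'b': at 0
pos 10 'e': at 3
pos 11 'b': at 0 (fail-walked)
pos 12 'a': at 1
pos 13 'a': at 1 (fail-walked)
pos 14 'd': at 11  emit P3@[13:14]
pos 15 'e': at 3 (fail-walked)
pos 16 'd': at 9
pos 17 'e': at 10  emit P2@[15:17]
pos 18 'a': at 4 (fail-walked)
pos 19 'a': at 5
pos 20 'b': at 6
pos 21 'a': at 7
pos 22 'd': at 8  emit P1@[17:22],P3@[21:22]
pos 23 'd': at 0 (fail-walked)
pos 24 'a': at 1
pos 25 'd': at 11  emit P3@[24:25]
pos 26 'e': at 3 (fail-walked)
pos 27 'd': at 9
pos 28 'e': at 10  emit P2@[26:28]
pos 29 'd': at 9 (fail-walked)
pos 30 'e': at 10  emit P2@[28:30]
pos 31 'e': at 3 (fail-walked)
pos 32 'd': at 9
pos 33 'e': at 10  emit P2@[31:33]
pos 34 'a': at 4 (fail-walked)
pos 35 'd': at 11 (fail-walked)  emit P3@[34:35]
pos 36 'e': at 3 (fail-walked)
pos 37 'd': at 9
pos 38 'a': at 1 (fail-walked)
pos 39 'd': at 11  emit P3@[38:39]
pos 40 'a': at 1 (fail-walked)
pos 41 'd': at 11  emit P3@[40:41]
pos 42 'b': at 0 (fail-walked)
pos 43 'b': at 0
pos 44 'a': at 1
pos 45 'd': at 11  emit P3@[44:45]
pos 46 'e': at 3 (fail-walked)
pos 47 'a': at 4

All matches (sorted): [[1,0],[4,0],[14,3],[17,2],[22,1],[22,3],[25,3],[28,2],[30,2],[33,2],[35,3],[39,3],[41,3],[45,3]]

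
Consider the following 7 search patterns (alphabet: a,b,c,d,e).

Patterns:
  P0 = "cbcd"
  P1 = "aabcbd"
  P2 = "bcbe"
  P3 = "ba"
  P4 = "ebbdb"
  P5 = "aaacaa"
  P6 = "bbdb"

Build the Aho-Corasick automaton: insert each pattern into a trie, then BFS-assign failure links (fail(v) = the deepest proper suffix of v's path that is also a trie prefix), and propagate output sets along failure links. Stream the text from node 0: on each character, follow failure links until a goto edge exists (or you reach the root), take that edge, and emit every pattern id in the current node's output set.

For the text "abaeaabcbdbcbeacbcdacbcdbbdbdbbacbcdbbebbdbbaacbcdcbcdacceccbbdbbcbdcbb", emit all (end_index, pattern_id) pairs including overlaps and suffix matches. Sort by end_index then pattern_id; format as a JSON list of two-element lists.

Build:
Trie (insert patterns):
  n0 'ε': a→5 b→11 c→1 e→16
  n1 'c': b→2
  n2 'cb': c→3
  n3 'cbc': d→4
  n4 'cbcd': ·  ←P0
  n5 'a': a→6
  n6 'aa': a→21 b→7
  n7 'aab': c→8
  n8 'aabc': b→9
  n9 'aabcb': d→10
  n10 'aabcbd': ·  ←P1
  n11 'b': a→15 b→25 c→12
  n12 'bc': b→13
  n13 'bcb': e→14
  n14 'bcbe': ·  ←P2
  n15 'ba': ·  ←P3
  n16 'e': b→17
  n17 'eb': b→18
  n18 'ebb': d→19
  n19 'ebbd': b→20
  n20 'ebbdb': ·  ←P4
  n21 'aaa': c→22
  n22 'aaac': a→23
  n23 'aaaca': a→24
  n24 'aaacaa': ·  ←P5
  n25 'bb': d→26
  n26 'bbd': b→27
  n27 'bbdb': ·  ←P6

BFS fail/out derivation:
  n1('c'): parent n0 fail=0; on 'c' 0 → fail=0;  out ∅∪∅=∅
  n5('a'): parent n0 fail=0; on 'a' 0 → fail=0;  out ∅∪∅=∅
  n11('b'): parent n0 fail=0; on 'b' 0 → fail=0;  out ∅∪∅=∅
  n16('e'): parent n0 fail=0; on 'e' 0 → fail=0;  out ∅∪∅=∅
  n2('cb'): parent n1 fail=0; on 'b' 0 → fail=11;  out ∅∪∅=∅
  n6('aa'): parent n5 fail=0; on 'a' 0 → fail=5;  out ∅∪∅=∅
  n12('bc'): parent n11 fail=0; on 'c' 0 → fail=1;  out ∅∪∅=∅
  n15('ba'): parent n11 fail=0; on 'a' 0 → fail=5;  out {3}∪∅={3}
  n17('eb'): parent n16 fail=0; on 'b' 0 → fail=11;  out ∅∪∅=∅
  n25('bb'): parent n11 fail=0; on 'b' 0 → fail=11;  out ∅∪∅=∅
  n3('cbc'): parent n2 fail=11; on 'c' 11 → fail=12;  out ∅∪∅=∅
  n7('aab'): parent n6 fail=5; on 'b' 5→0 → fail=11;  out ∅∪∅=∅
  n13('bcb'): parent n12 fail=1; on 'b' 1 → fail=2;  out ∅∪∅=∅
  n18('ebb'): parent n17 fail=11; on 'b' 11 → fail=25;  out ∅∪∅=∅
  n21('aaa'): parent n6 fail=5; on 'a' 5 → fail=6;  out ∅∪∅=∅
  n26('bbd'): parent n25 fail=11; on 'd' 11→0 → fail=0;  out ∅∪∅=∅
  n4('cbcd'): parent n3 fail=12; on 'd' 12→1→0 → fail=0;  out {0}∪∅={0}
  n8('aabc'): parent n7 fail=11; on 'c' 11 → fail=12;  out ∅∪∅=∅
  n14('bcbe'): parent n13 fail=2; on 'e' 2→11→0 → fail=16;  out {2}∪∅={2}
  n19('ebbd'): parent n18 fail=25; on 'd' 25 → fail=26;  out ∅∪∅=∅
  n22('aaac'): parent n21 fail=6; on 'c' 6→5→0 → fail=1;  out ∅∪∅=∅
  n27('bbdb'): parent n26 fail=0; on 'b' 0 → fail=11;  out {6}∪∅={6}
  n9('aabcb'): parent n8 fail=12; on 'b' 12 → fail=13;  out ∅∪∅=∅
  n20('ebbdb'): parent n19 fail=26; on 'b' 26 → fail=27;  out {4}∪{6}={4,6}
  n23('aaaca'): parent n22 fail=1; on 'a' 1→0 → fail=5;  out ∅∪∅=∅
  n10('aabcbd'): parent n9 fail=13; on 'd' 13→2→11→0 → fail=0;  out {1}∪∅={1}
  n24('aaacaa'): parent n23 fail=5; on 'a' 5 → fail=6;  out {5}∪∅={5}

Run:
pos 0 'a': at 5
pos 1 'b': at 11 ·f
pos 2 'a': at 15  emit P3@[1:2]
pos 3 'e': at 16 ·f
pos 4 'a': at 5 ·f
pos 5 'a': at 6
pos 6 'b': at 7
pos 7 'c': at 8
pos 8 'b': at 9
pos 9 'd': at 10  emit P1@[4:9]
pos 10 'b': at 11 ·f
pos 11 'c': at 12
pos 12 'b': at 13
pos 13 'e': at 14  emit P2@[10:13]
pos 14 'a': at 5 ·f
pos 15 'c': at 1 ·f
pos 16 'b': at 2
pos 17 'c': at 3
pos 18 'd': at 4  emit P0@[15:18]
pos 19 'a': at 5 ·f
pos 20 'c': at 1 ·f
pos 21 'b': at 2
pos 22 'c': at 3
pos 23 'd': at 4  emit P0@[20:23]
pos 24 'b': at 11 ·f
pos 25 'b': at 25
pos 26 'd': at 26
pos 27 'b': at 27  emit P6@[24:27]
pos 28 'd': at 0 ·f
pos 29 'b': at 11
pos 30 'b': at 25
pos 31 'a': at 15 ·f  emit P3@[30:31]
pos 32 'c': at 1 ·f
pos 33 'b': at 2
pos 34 'c': at 3
pos 35 'd': at 4  emit P0@[32:35]
pos 36 'b': at 11 ·f
pos 37 'b': at 25
pos 38 'e': at 16 ·f
pos 39 'b': at 17
pos 40 'b': at 18
pos 41 'd': at 19
pos 42 'b': at 20  emit P4@[38:42],P6@[39:42]
pos 43 'b': at 25 ·f
pos 44 'a': at 15 ·f  emit P3@[43:44]
pos 45 'a': at 6 ·f
pos 46 'c': at 1 ·f
pos 47 'b': at 2
pos 48 'c': at 3
pos 49 'd': at 4  emit P0@[46:49]
pos 50 'c': at 1 ·f
pos 51 'b': at 2
pos 52 'c': at 3
pos 53 'd': at 4  emit P0@[50:53]
pos 54 'a': at 5 ·f
pos 55 'c': at 1 ·f
pos 56 'c': at 1 ·f
pos 57 'e': at 16 ·f
pos 58 'c': at 1 ·f
pos 59 'c': at 1 ·f
pos 60 'b': at 2
pos 61 'b': at 25 ·f
pos 62 'd': at 26
pos 63 'b': at 27  emit P6@[60:63]
pos 64 'b': at 25 ·f
pos 65 'c': at 12 ·f
pos 66 'b': at 13
pos 67 'd': at 0 ·f
pos 68 'c': at 1
pos 69 'b': at 2
pos 70 'b': at 25 ·f

Matches: [[2,3],[9,1],[13,2],[18,0],[23,0],[27,6],[31,3],[35,0],[42,4],[42,6],[44,3],[49,0],[53,0],[63,6]]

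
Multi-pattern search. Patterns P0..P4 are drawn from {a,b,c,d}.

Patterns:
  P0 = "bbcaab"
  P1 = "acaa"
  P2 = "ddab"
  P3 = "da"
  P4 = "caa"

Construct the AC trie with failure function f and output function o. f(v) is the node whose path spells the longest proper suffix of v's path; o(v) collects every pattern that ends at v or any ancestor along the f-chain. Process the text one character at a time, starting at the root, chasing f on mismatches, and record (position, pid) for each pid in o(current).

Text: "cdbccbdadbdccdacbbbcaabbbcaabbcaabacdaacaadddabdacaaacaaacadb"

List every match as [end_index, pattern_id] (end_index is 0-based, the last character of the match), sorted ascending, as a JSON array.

Construct AC machine:
Trie (insert patterns):
  n0 'ε': a→7 b→1 c→16 d→11
  n1 'b': b→2
  n2 'bb': c→3
  n3 'bbc': a→4
  n4 'bbca': a→5
  n5 'bbcaa': b→6
  n6 'bbcaab': ·  [P0 ends]
  n7 'a': c→8
  n8 'ac': a→9
  n9 'aca': a→10
  n10 'acaa': ·  [P1 ends]
  n11 'd': a→15 d→12
  n12 'dd': a→13
  n13 'dda': b→14
  n14 'ddab': ·  [P2 ends]
  n15 'da': ·  [P3 ends]
  n16 'c': a→17
  n17 'ca': a→18
  n18 'caa': ·  [P4 ends]

Failure links (BFS by depth):
  fail(1) 'b': from fail(0)=0 chase 'b': 0 ⇒ 0;  out=∅∪out(0)=∅
  fail(7) 'a': from fail(0)=0 chase 'a': 0 ⇒ 0;  out=∅∪out(0)=∅
  fail(11) 'd': from fail(0)=0 chase 'd': 0 ⇒ 0;  out=∅∪out(0)=∅
  fail(16) 'c': from fail(0)=0 chase 'c': 0 ⇒ 0;  out=∅∪out(0)=∅
  fail(2) 'bb': from fail(1)=0 chase 'b': 0 ⇒ 1;  out=∅∪out(1)=∅
  fail(8) 'ac': from fail(7)=0 chase 'c': 0 ⇒ 16;  out=∅∪out(16)=∅
  fail(12) 'dd': from fail(11)=0 chase 'd': 0 ⇒ 11;  out=∅∪out(11)=∅
  fail(15) 'da': from fail(11)=0 chase 'a': 0 ⇒ 7;  out={3}∪out(7)={3}
  fail(17) 'ca': from fail(16)=0 chase 'a': 0 ⇒ 7;  out=∅∪out(7)=∅
  fail(3) 'bbc': from fail(2)=1 chase 'c': 1→0 ⇒ 16;  out=∅∪out(16)=∅
  fail(9) 'aca': from fail(8)=16 chase 'a': 16 ⇒ 17;  out=∅∪out(17)=∅
  fail(13) 'dda': from fail(12)=11 chase 'a': 11 ⇒ 15;  out=∅∪out(15)={3}
  fail(18) 'caa': from fail(17)=7 chase 'a': 7→0 ⇒ 7;  out={4}∪out(7)={4}
  fail(4) 'bbca': from fail(3)=16 chase 'a': 16 ⇒ 17;  out=∅∪out(17)=∅
  fail(10) 'acaa': from fail(9)=17 chase 'a': 17 ⇒ 18;  out={1}∪out(18)={1,4}
  fail(14) 'ddab': from fail(13)=15 chase 'b': 15→7→0 ⇒ 1;  out={2}∪out(1)={2}
  fail(5) 'bbcaa': from fail(4)=17 chase 'a': 17 ⇒ 18;  out=∅∪out(18)={4}
  fail(6) 'bbcaab': from fail(5)=18 chase 'b': 18→7→0 ⇒ 1;  out={0}∪out(1)={0}

Text stream:
i=0 'c': node 0→16
i=1 'd': node 16→11 (fail-walked)
i=2 'b': node 11→1 (fail-walked)
i=3 'c': node 1→16 (fail-walked)
i=4 'c': node 16→16 (fail-walked)
i=5 'b': node 16→1 (fail-walked)
i=6 'd': node 1→11 (fail-walked)
i=7 'a': node 11→15  emit P3@[6:7]
i=8 'd': node 15→11 (fail-walked)
i=9 'b': node 11→1 (fail-walked)
i=10 'd': node 1→11 (fail-walked)
i=11 'c': node 11→16 (fail-walked)
i=12 'c': node 16→16 (fail-walked)
i=13 'd': node 16→11 (fail-walked)
i=14 'a': node 11→15  emit P3@[13:14]
i=15 'c': node 15→8 (fail-walked)
i=16 'b': node 8→1 (fail-walked)
i=17 'b': node 1→2
i=18 'b': node 2→2 (fail-walked)
i=19 'c': node 2→3
i=20 'a': node 3→4
i=21 'a': node 4→5  emit P4@[19:21]
i=22 'b': node 5→6  emit P0@[17:22]
i=23 'b': node 6→2 (fail-walked)
i=24 'b': node 2→2 (fail-walked)
i=25 'c': node 2→3
i=26 'a': node 3→4
i=27 'a': node 4→5  emit P4@[25:27]
i=28 'b': node 5→6  emit P0@[23:28]
i=29 'b': node 6→2 (fail-walked)
i=30 'c': node 2→3
i=31 'a': node 3→4
i=32 'a': node 4→5  emit P4@[30:32]
i=33 'b': node 5→6  emit P0@[28:33]
i=34 'a': node 6→7 (fail-walked)
i=35 'c': node 7→8
i=36 'd': node 8→11 (fail-walked)
i=37 'a': node 11→15  emit P3@[36:37]
i=38 'a': node 15→7 (fail-walked)
i=39 'c': node 7→8
i=40 'a': node 8→9
i=41 'a': node 9→10  emit P1@[38:41],P4@[39:41]
i=42 'd': node 10→11 (fail-walked)
i=43 'd': node 11→12
i=44 'd': node 12→12 (fail-walked)
i=45 'a': node 12→13  emit P3@[44:45]
i=46 'b': node 13→14  emit P2@[43:46]
i=47 'd': node 14→11 (fail-walked)
i=48 'a': node 11→15  emit P3@[47:48]
i=49 'c': node 15→8 (fail-walked)
i=50 'a': node 8→9
i=51 'a': node 9→10  emit P1@[48:51],P4@[49:51]
i=52 'a': node 10→7 (fail-walked)
i=53 'c': node 7→8
i=54 'a': node 8→9
i=55 'a': node 9→10  emit P1@[52:55],P4@[53:55]
i=56 'a': node 10→7 (fail-walked)
i=57 'c': node 7→8
i=58 'a': node 8→9
i=59 'd': node 9→11 (fail-walked)
i=60 'b': node 11→1 (fail-walked)

All matches (sorted): [[7,3],[14,3],[21,4],[22,0],[27,4],[28,0],[32,4],[33,0],[37,3],[41,1],[41,4],[45,3],[46,2],[48,3],[51,1],[51,4],[55,1],[55,4]]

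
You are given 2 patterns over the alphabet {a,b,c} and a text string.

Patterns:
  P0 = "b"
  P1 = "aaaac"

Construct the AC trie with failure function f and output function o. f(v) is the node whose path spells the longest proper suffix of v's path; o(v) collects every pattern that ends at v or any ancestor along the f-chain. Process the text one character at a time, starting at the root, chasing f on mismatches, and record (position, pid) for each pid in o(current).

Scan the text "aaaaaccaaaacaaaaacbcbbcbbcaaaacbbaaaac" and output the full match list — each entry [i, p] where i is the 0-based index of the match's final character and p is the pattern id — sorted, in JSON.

Construct AC machine:
Trie (insert patterns):
  n0 'ε': a→2 b→1
  n1 'b': ·  [P0 ends]
  n2 'a': a→3
  n3 'aa': a→4
  n4 'aaa': a→5
  n5 'aaaa': c→6
  n6 'aaaac': ·  [P1 ends]

BFS fail/out derivation:
  fail(1) 'b': from fail(0)=0 chase 'b': 0 ⇒ 0;  out={0}∪out(0)={0}
  fail(2) 'a': from fail(0)=0 chase 'a': 0 ⇒ 0;  out=∅∪out(0)=∅
  fail(3) 'aa': from fail(2)=0 chase 'a': 0 ⇒ 2;  out=∅∪out(2)=∅
  fail(4) 'aaa': from fail(3)=2 chase 'a': 2 ⇒ 3;  out=∅∪out(3)=∅
  fail(5) 'aaaa': from fail(4)=3 chase 'a': 3 ⇒ 4;  out=∅∪out(4)=∅
  fail(6) 'aaaac': from fail(5)=4 chase 'c': 4→3→2→0 ⇒ 0;  out={1}∪out(0)={1}

Scan:
i=0 'a': node 0→2
i=1 'a': node 2→3
i=2 'a': node 3→4
i=3 'a': node 4→5
i=4 'a': node 5→5 (fail-walked)
i=5 'c': node 5→6  → match P1@[1:5]
i=6 'c': node 6→0 (fail-walked)
i=7 'a': node 0→2
i=8 'a': node 2→3
i=9 'a': node 3→4
i=10 'a': node 4→5
i=11 'c': node 5→6  → match P1@[7:11]
i=12 'a': node 6→2 (fail-walked)
i=13 'a': node 2→3
i=14 'a': node 3→4
i=15 'a': node 4→5
i=16 'a': node 5→5 (fail-walked)
i=17 'c': node 5→6  → match P1@[13:17]
i=18 'b': node 6→1 (fail-walked)  → match P0@[18:18]
i=19 'c': node 1→0 (fail-walked)
i=20 'b': node 0→1  → match P0@[20:20]
i=21 'b': node 1→1 (fail-walked)  → match P0@[21:21]
i=22 'c': node 1→0 (fail-walked)
i=23 'b': node 0→1  → match P0@[23:23]
i=24 'b': node 1→1 (fail-walked)  → match P0@[24:24]
i=25 'c': node 1→0 (fail-walked)
i=26 'a': node 0→2
i=27 'a': node 2→3
i=28 'a': node 3→4
i=29 'a': node 4→5
i=30 'c': node 5→6  → match P1@[26:30]
i=31 'b': node 6→1 (fail-walked)  → match P0@[31:31]
i=32 'b': node 1→1 (fail-walked)  → match P0@[32:32]
i=33 'a': node 1→2 (fail-walked)
i=34 'a': node 2→3
i=35 'a': node 3→4
i=36 'a': node 4→5
i=37 'c': node 5→6  → match P1@[33:37]

All matches (sorted): [[5,1],[11,1],[17,1],[18,0],[20,0],[21,0],[23,0],[24,0],[30,1],[31,0],[32,0],[37,1]]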